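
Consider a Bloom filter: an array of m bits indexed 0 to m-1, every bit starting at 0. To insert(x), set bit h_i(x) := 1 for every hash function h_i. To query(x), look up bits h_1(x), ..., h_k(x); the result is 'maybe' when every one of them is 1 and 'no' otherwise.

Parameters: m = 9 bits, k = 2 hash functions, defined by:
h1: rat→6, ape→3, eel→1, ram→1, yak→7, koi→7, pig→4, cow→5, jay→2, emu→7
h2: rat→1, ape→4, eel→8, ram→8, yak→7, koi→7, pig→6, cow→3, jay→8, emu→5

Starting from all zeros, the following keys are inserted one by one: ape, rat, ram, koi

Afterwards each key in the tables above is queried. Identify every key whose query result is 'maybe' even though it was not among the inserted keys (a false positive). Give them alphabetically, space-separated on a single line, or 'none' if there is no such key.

Start: bits=000000000
After insert 'ape': sets bits 3 4 -> bits=000110000
After insert 'rat': sets bits 1 6 -> bits=010110100
After insert 'ram': sets bits 1 8 -> bits=010110101
After insert 'koi': sets bits 7 -> bits=010110111
Not inserted: cow eel emu jay pig yak — query each against bits=010110111:
query cow: checks bit3=1, bit5=0 (has a 0) -> no => not a false positive
query eel: checks bit1=1, bit8=1 (all 1) -> maybe => FALSE POSITIVE
query emu: checks bit5=0, bit7=1 (has a 0) -> no => not a false positive
query jay: checks bit2=0, bit8=1 (has a 0) -> no => not a false positive
query pig: checks bit4=1, bit6=1 (all 1) -> maybe => FALSE POSITIVE
query yak: checks bit7=1 (all 1) -> maybe => FALSE POSITIVE
False positives (alphabetical): eel pig yak

Answer: eel pig yak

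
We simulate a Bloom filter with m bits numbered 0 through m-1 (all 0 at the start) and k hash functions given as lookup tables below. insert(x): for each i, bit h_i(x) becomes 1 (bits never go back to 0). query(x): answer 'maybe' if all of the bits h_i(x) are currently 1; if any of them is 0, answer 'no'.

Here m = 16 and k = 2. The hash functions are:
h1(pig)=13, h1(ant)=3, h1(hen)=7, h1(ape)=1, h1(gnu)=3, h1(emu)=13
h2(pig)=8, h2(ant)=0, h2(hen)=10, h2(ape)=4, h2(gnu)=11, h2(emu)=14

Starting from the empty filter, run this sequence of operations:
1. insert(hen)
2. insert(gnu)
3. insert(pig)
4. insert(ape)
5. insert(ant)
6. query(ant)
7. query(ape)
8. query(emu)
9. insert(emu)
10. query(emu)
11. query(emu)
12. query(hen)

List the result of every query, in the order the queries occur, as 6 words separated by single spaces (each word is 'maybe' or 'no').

Start: bits=0000000000000000
Op 1: insert hen -> sets bits 7 10 -> bits=0000000100100000
Op 2: insert gnu -> sets bits 3 11 -> bits=0001000100110000
Op 3: insert pig -> sets bits 8 13 -> bits=0001000110110100
Op 4: insert ape -> sets bits 1 4 -> bits=0101100110110100
Op 5: insert ant -> sets bits 0 3 -> bits=1101100110110100
Op 6: query ant -> checks bit0=1, bit3=1 (all 1) -> maybe
Op 7: query ape -> checks bit1=1, bit4=1 (all 1) -> maybe
Op 8: query emu -> checks bit13=1, bit14=0 (has a 0) -> no
Op 9: insert emu -> sets bits 13 14 -> bits=1101100110110110
Op 10: query emu -> checks bit13=1, bit14=1 (all 1) -> maybe
Op 11: query emu -> checks bit13=1, bit14=1 (all 1) -> maybe
Op 12: query hen -> checks bit7=1, bit10=1 (all 1) -> maybe
Query results in order: maybe maybe no maybe maybe maybe

Answer: maybe maybe no maybe maybe maybe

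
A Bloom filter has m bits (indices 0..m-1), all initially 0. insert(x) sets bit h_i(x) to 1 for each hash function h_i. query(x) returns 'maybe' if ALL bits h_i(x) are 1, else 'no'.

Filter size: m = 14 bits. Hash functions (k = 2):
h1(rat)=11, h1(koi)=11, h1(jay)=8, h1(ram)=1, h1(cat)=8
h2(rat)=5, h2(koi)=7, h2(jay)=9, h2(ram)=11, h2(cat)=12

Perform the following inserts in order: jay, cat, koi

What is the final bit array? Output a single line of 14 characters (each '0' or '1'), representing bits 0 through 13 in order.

Answer: 00000001110110

Derivation:
Start: bits=00000000000000
After insert 'jay': sets bits 8 9 -> bits=00000000110000
After insert 'cat': sets bits 8 12 -> bits=00000000110010
After insert 'koi': sets bits 7 11 -> bits=00000001110110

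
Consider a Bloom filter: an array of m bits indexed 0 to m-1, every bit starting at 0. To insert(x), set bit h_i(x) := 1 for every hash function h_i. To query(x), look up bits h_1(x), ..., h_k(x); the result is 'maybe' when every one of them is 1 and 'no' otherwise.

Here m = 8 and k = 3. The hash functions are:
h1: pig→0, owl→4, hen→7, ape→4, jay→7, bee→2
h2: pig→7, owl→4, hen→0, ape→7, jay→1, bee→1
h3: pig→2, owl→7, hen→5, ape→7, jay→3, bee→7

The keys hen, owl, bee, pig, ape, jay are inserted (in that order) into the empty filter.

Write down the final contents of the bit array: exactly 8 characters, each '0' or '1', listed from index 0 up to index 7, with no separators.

Start: bits=00000000
After insert 'hen': sets bits 0 5 7 -> bits=10000101
After insert 'owl': sets bits 4 7 -> bits=10001101
After insert 'bee': sets bits 1 2 7 -> bits=11101101
After insert 'pig': sets bits 0 2 7 -> bits=11101101
After insert 'ape': sets bits 4 7 -> bits=11101101
After insert 'jay': sets bits 1 3 7 -> bits=11111101

Answer: 11111101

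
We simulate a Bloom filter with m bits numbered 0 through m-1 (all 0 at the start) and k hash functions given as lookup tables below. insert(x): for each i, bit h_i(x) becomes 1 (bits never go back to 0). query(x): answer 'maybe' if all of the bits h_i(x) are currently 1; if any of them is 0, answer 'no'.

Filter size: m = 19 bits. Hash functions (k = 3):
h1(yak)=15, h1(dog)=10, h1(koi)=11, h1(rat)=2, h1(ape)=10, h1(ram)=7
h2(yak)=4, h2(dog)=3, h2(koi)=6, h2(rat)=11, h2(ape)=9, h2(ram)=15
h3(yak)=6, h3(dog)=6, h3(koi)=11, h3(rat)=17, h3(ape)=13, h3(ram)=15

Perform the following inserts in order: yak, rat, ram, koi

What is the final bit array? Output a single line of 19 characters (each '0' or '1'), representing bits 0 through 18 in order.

Start: bits=0000000000000000000
After insert 'yak': sets bits 4 6 15 -> bits=0000101000000001000
After insert 'rat': sets bits 2 11 17 -> bits=0010101000010001010
After insert 'ram': sets bits 7 15 -> bits=0010101100010001010
After insert 'koi': sets bits 6 11 -> bits=0010101100010001010

Answer: 0010101100010001010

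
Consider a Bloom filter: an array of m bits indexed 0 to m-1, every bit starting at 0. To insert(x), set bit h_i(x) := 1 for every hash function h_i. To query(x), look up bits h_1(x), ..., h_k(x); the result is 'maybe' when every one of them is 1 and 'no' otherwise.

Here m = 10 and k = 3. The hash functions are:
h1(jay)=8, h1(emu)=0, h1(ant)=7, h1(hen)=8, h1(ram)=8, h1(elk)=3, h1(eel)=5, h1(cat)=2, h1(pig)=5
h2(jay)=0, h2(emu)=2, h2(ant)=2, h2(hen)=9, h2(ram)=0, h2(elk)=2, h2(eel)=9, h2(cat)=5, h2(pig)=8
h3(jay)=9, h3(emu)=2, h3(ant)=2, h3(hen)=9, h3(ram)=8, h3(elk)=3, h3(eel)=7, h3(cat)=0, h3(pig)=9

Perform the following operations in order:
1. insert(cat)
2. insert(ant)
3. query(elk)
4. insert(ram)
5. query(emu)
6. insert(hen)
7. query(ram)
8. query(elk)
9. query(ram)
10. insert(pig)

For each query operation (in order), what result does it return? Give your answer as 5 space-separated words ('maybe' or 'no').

Answer: no maybe maybe no maybe

Derivation:
Start: bits=0000000000
Op 1: insert cat -> sets bits 0 2 5 -> bits=1010010000
Op 2: insert ant -> sets bits 2 7 -> bits=1010010100
Op 3: query elk -> checks bit2=1, bit3=0 (has a 0) -> no
Op 4: insert ram -> sets bits 0 8 -> bits=1010010110
Op 5: query emu -> checks bit0=1, bit2=1 (all 1) -> maybe
Op 6: insert hen -> sets bits 8 9 -> bits=1010010111
Op 7: query ram -> checks bit0=1, bit8=1 (all 1) -> maybe
Op 8: query elk -> checks bit2=1, bit3=0 (has a 0) -> no
Op 9: query ram -> checks bit0=1, bit8=1 (all 1) -> maybe
Op 10: insert pig -> sets bits 5 8 9 -> bits=1010010111
Query results in order: no maybe maybe no maybe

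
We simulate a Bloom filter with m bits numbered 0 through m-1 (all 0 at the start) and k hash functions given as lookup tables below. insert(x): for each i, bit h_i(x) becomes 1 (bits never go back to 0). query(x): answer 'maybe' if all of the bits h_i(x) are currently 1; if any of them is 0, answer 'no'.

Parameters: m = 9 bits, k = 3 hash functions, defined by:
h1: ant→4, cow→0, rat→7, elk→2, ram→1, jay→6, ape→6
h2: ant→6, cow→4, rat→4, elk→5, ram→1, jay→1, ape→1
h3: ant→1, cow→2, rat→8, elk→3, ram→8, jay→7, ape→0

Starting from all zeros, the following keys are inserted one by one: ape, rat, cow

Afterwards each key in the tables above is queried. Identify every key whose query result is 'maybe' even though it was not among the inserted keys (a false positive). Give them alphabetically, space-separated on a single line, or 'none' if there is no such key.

Start: bits=000000000
After insert 'ape': sets bits 0 1 6 -> bits=110000100
After insert 'rat': sets bits 4 7 8 -> bits=110010111
After insert 'cow': sets bits 0 2 4 -> bits=111010111
Not inserted: ant elk jay ram — query each against bits=111010111:
query ant: checks bit1=1, bit4=1, bit6=1 (all 1) -> maybe => FALSE POSITIVE
query elk: checks bit2=1, bit3=0, bit5=0 (has a 0) -> no => not a false positive
query jay: checks bit1=1, bit6=1, bit7=1 (all 1) -> maybe => FALSE POSITIVE
query ram: checks bit1=1, bit8=1 (all 1) -> maybe => FALSE POSITIVE
False positives (alphabetical): ant jay ram

Answer: ant jay ram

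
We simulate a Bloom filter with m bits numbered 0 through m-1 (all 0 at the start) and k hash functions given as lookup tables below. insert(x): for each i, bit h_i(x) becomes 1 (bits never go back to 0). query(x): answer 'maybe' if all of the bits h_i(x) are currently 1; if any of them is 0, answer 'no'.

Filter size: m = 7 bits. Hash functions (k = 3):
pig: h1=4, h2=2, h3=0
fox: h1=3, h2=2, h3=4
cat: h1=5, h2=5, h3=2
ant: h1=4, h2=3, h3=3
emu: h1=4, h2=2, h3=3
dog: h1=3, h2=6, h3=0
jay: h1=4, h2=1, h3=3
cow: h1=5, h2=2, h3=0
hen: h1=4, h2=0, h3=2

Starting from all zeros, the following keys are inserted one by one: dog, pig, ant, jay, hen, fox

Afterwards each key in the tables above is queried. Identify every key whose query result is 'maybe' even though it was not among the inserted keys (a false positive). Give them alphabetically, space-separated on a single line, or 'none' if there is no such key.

Answer: emu

Derivation:
Start: bits=0000000
After insert 'dog': sets bits 0 3 6 -> bits=1001001
After insert 'pig': sets bits 0 2 4 -> bits=1011101
After insert 'ant': sets bits 3 4 -> bits=1011101
After insert 'jay': sets bits 1 3 4 -> bits=1111101
After insert 'hen': sets bits 0 2 4 -> bits=1111101
After insert 'fox': sets bits 2 3 4 -> bits=1111101
Not inserted: cat cow emu — query each against bits=1111101:
query cat: checks bit2=1, bit5=0 (has a 0) -> no => not a false positive
query cow: checks bit0=1, bit2=1, bit5=0 (has a 0) -> no => not a false positive
query emu: checks bit2=1, bit3=1, bit4=1 (all 1) -> maybe => FALSE POSITIVE
False positives (alphabetical): emu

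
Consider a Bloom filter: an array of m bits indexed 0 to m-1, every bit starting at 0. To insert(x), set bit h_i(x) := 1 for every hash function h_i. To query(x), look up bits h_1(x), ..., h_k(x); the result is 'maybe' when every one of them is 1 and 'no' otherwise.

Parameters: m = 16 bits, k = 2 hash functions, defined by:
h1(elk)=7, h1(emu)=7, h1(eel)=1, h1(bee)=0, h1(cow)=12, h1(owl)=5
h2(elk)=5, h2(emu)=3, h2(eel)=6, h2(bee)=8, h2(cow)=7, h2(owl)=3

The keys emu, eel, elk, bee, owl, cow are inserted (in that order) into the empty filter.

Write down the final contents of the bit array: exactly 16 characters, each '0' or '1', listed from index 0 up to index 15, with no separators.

Start: bits=0000000000000000
After insert 'emu': sets bits 3 7 -> bits=0001000100000000
After insert 'eel': sets bits 1 6 -> bits=0101001100000000
After insert 'elk': sets bits 5 7 -> bits=0101011100000000
After insert 'bee': sets bits 0 8 -> bits=1101011110000000
After insert 'owl': sets bits 3 5 -> bits=1101011110000000
After insert 'cow': sets bits 7 12 -> bits=1101011110001000

Answer: 1101011110001000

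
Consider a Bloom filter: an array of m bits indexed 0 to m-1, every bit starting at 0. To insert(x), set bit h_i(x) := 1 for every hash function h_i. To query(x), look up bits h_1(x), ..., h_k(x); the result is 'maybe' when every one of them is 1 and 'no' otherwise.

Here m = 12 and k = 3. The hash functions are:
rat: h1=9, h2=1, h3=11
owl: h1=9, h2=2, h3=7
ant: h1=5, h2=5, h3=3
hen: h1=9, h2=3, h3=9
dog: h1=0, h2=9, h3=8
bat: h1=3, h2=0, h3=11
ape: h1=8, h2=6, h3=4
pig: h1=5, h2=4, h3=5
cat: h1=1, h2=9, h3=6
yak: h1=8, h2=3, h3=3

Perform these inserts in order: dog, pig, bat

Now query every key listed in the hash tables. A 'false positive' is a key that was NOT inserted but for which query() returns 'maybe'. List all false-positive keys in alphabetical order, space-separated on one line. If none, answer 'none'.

Answer: ant hen yak

Derivation:
Start: bits=000000000000
After insert 'dog': sets bits 0 8 9 -> bits=100000001100
After insert 'pig': sets bits 4 5 -> bits=100011001100
After insert 'bat': sets bits 0 3 11 -> bits=100111001101
Not inserted: ant ape cat hen owl rat yak — query each against bits=100111001101:
query ant: checks bit3=1, bit5=1 (all 1) -> maybe => FALSE POSITIVE
query ape: checks bit4=1, bit6=0, bit8=1 (has a 0) -> no => not a false positive
query cat: checks bit1=0, bit6=0, bit9=1 (has a 0) -> no => not a false positive
query hen: checks bit3=1, bit9=1 (all 1) -> maybe => FALSE POSITIVE
query owl: checks bit2=0, bit7=0, bit9=1 (has a 0) -> no => not a false positive
query rat: checks bit1=0, bit9=1, bit11=1 (has a 0) -> no => not a false positive
query yak: checks bit3=1, bit8=1 (all 1) -> maybe => FALSE POSITIVE
False positives (alphabetical): ant hen yak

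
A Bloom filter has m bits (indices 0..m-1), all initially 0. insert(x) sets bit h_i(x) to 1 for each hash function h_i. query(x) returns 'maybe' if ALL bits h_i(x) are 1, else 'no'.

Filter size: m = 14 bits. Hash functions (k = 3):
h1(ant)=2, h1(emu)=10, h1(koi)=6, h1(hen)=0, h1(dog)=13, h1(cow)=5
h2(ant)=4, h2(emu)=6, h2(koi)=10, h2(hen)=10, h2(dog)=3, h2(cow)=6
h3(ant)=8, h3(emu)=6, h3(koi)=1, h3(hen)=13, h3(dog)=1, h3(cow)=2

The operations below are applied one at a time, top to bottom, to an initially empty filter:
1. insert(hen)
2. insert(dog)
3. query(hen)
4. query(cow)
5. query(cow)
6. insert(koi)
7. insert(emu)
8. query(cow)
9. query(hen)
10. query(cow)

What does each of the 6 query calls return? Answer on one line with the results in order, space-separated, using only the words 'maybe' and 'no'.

Start: bits=00000000000000
Op 1: insert hen -> sets bits 0 10 13 -> bits=10000000001001
Op 2: insert dog -> sets bits 1 3 13 -> bits=11010000001001
Op 3: query hen -> checks bit0=1, bit10=1, bit13=1 (all 1) -> maybe
Op 4: query cow -> checks bit2=0, bit5=0, bit6=0 (has a 0) -> no
Op 5: query cow -> checks bit2=0, bit5=0, bit6=0 (has a 0) -> no
Op 6: insert koi -> sets bits 1 6 10 -> bits=11010010001001
Op 7: insert emu -> sets bits 6 10 -> bits=11010010001001
Op 8: query cow -> checks bit2=0, bit5=0, bit6=1 (has a 0) -> no
Op 9: query hen -> checks bit0=1, bit10=1, bit13=1 (all 1) -> maybe
Op 10: query cow -> checks bit2=0, bit5=0, bit6=1 (has a 0) -> no
Query results in order: maybe no no no maybe no

Answer: maybe no no no maybe no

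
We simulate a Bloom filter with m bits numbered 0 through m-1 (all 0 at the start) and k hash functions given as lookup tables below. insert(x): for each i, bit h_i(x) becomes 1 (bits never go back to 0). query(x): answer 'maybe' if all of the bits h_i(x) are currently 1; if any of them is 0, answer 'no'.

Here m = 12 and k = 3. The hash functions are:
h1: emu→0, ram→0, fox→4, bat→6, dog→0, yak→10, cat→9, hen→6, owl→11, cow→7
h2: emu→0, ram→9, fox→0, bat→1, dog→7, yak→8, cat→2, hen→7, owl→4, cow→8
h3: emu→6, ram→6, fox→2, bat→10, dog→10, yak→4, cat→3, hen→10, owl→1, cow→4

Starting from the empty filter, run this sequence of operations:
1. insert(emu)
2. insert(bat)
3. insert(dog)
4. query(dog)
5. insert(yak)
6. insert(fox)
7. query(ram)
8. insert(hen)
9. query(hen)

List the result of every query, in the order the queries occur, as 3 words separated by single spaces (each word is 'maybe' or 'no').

Start: bits=000000000000
Op 1: insert emu -> sets bits 0 6 -> bits=100000100000
Op 2: insert bat -> sets bits 1 6 10 -> bits=110000100010
Op 3: insert dog -> sets bits 0 7 10 -> bits=110000110010
Op 4: query dog -> checks bit0=1, bit7=1, bit10=1 (all 1) -> maybe
Op 5: insert yak -> sets bits 4 8 10 -> bits=110010111010
Op 6: insert fox -> sets bits 0 2 4 -> bits=111010111010
Op 7: query ram -> checks bit0=1, bit6=1, bit9=0 (has a 0) -> no
Op 8: insert hen -> sets bits 6 7 10 -> bits=111010111010
Op 9: query hen -> checks bit6=1, bit7=1, bit10=1 (all 1) -> maybe
Query results in order: maybe no maybe

Answer: maybe no maybe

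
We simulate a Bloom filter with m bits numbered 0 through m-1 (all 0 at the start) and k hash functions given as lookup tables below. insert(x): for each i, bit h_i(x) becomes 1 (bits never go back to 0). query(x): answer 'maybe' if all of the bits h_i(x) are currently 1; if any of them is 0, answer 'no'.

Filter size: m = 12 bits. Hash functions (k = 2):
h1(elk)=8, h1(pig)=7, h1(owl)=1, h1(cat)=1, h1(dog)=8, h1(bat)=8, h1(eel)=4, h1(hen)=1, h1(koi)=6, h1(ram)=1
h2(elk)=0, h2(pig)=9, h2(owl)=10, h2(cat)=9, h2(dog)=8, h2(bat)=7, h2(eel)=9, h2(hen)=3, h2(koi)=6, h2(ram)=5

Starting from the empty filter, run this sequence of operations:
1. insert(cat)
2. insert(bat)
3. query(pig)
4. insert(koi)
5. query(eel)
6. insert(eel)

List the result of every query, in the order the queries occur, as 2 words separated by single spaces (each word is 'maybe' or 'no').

Start: bits=000000000000
Op 1: insert cat -> sets bits 1 9 -> bits=010000000100
Op 2: insert bat -> sets bits 7 8 -> bits=010000011100
Op 3: query pig -> checks bit7=1, bit9=1 (all 1) -> maybe
Op 4: insert koi -> sets bits 6 -> bits=010000111100
Op 5: query eel -> checks bit4=0, bit9=1 (has a 0) -> no
Op 6: insert eel -> sets bits 4 9 -> bits=010010111100
Query results in order: maybe no

Answer: maybe no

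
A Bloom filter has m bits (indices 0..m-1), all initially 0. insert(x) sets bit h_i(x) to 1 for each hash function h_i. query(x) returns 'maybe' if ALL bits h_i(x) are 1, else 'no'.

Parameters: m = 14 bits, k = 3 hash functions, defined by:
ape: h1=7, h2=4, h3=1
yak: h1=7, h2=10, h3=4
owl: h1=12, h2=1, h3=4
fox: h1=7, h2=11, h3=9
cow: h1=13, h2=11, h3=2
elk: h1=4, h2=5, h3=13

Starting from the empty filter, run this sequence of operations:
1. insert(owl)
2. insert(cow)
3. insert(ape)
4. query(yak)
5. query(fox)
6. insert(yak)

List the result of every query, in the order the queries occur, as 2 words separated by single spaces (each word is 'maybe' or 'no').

Answer: no no

Derivation:
Start: bits=00000000000000
Op 1: insert owl -> sets bits 1 4 12 -> bits=01001000000010
Op 2: insert cow -> sets bits 2 11 13 -> bits=01101000000111
Op 3: insert ape -> sets bits 1 4 7 -> bits=01101001000111
Op 4: query yak -> checks bit4=1, bit7=1, bit10=0 (has a 0) -> no
Op 5: query fox -> checks bit7=1, bit9=0, bit11=1 (has a 0) -> no
Op 6: insert yak -> sets bits 4 7 10 -> bits=01101001001111
Query results in order: no no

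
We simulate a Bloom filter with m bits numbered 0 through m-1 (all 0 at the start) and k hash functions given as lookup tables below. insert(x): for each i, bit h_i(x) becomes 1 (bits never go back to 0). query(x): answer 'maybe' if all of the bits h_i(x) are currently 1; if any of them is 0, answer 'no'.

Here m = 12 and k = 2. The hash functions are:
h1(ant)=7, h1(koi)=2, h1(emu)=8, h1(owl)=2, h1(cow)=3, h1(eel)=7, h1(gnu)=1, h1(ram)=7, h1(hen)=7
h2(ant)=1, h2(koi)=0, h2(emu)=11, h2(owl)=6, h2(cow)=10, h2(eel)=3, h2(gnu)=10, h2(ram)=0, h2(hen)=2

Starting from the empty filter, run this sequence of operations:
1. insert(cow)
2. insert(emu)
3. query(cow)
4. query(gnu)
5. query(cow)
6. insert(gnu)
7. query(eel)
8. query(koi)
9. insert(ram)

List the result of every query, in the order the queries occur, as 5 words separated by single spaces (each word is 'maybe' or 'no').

Answer: maybe no maybe no no

Derivation:
Start: bits=000000000000
Op 1: insert cow -> sets bits 3 10 -> bits=000100000010
Op 2: insert emu -> sets bits 8 11 -> bits=000100001011
Op 3: query cow -> checks bit3=1, bit10=1 (all 1) -> maybe
Op 4: query gnu -> checks bit1=0, bit10=1 (has a 0) -> no
Op 5: query cow -> checks bit3=1, bit10=1 (all 1) -> maybe
Op 6: insert gnu -> sets bits 1 10 -> bits=010100001011
Op 7: query eel -> checks bit3=1, bit7=0 (has a 0) -> no
Op 8: query koi -> checks bit0=0, bit2=0 (has a 0) -> no
Op 9: insert ram -> sets bits 0 7 -> bits=110100011011
Query results in order: maybe no maybe no no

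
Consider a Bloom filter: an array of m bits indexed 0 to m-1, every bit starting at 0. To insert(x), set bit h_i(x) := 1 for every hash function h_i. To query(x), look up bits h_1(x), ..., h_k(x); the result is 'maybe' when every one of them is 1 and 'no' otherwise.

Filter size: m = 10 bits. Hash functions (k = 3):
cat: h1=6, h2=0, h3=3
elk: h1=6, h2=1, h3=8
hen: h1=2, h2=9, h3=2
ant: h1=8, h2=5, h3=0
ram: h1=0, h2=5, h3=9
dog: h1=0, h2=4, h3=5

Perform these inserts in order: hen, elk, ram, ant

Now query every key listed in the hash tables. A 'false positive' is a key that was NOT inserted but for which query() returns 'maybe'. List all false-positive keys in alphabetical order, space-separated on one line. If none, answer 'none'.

Answer: none

Derivation:
Start: bits=0000000000
After insert 'hen': sets bits 2 9 -> bits=0010000001
After insert 'elk': sets bits 1 6 8 -> bits=0110001011
After insert 'ram': sets bits 0 5 9 -> bits=1110011011
After insert 'ant': sets bits 0 5 8 -> bits=1110011011
Not inserted: cat dog — query each against bits=1110011011:
query cat: checks bit0=1, bit3=0, bit6=1 (has a 0) -> no => not a false positive
query dog: checks bit0=1, bit4=0, bit5=1 (has a 0) -> no => not a false positive
False positives (alphabetical): none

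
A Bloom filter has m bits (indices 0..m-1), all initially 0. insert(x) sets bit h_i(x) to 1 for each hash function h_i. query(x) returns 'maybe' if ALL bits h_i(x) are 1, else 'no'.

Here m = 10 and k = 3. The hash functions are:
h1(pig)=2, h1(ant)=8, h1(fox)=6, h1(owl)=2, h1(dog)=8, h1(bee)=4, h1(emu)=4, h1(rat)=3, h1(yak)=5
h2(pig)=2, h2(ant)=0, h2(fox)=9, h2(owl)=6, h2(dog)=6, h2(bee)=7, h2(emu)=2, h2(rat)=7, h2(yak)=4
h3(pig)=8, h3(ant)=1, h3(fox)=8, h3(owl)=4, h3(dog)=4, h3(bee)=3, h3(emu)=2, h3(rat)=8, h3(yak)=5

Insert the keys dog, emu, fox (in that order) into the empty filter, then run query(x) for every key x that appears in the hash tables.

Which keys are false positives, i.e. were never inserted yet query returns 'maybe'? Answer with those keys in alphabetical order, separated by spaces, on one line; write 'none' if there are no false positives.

Start: bits=0000000000
After insert 'dog': sets bits 4 6 8 -> bits=0000101010
After insert 'emu': sets bits 2 4 -> bits=0010101010
After insert 'fox': sets bits 6 8 9 -> bits=0010101011
Not inserted: ant bee owl pig rat yak — query each against bits=0010101011:
query ant: checks bit0=0, bit1=0, bit8=1 (has a 0) -> no => not a false positive
query bee: checks bit3=0, bit4=1, bit7=0 (has a 0) -> no => not a false positive
query owl: checks bit2=1, bit4=1, bit6=1 (all 1) -> maybe => FALSE POSITIVE
query pig: checks bit2=1, bit8=1 (all 1) -> maybe => FALSE POSITIVE
query rat: checks bit3=0, bit7=0, bit8=1 (has a 0) -> no => not a false positive
query yak: checks bit4=1, bit5=0 (has a 0) -> no => not a false positive
False positives (alphabetical): owl pig

Answer: owl pig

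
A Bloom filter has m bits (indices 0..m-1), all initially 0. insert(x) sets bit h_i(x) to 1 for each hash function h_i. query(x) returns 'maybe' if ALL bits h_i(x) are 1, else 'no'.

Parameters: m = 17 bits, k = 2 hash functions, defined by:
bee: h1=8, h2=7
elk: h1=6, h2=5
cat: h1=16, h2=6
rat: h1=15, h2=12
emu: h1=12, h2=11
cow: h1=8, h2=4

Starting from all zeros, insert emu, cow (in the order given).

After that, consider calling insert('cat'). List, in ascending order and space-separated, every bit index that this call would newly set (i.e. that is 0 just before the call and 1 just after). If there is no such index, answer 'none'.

Answer: 6 16

Derivation:
Start: bits=00000000000000000
After insert 'emu': sets bits 11 12 -> bits=00000000000110000
After insert 'cow': sets bits 4 8 -> bits=00001000100110000
insert 'cat' would touch bits 6 16; currently bit6=0, bit16=0
Bits that are 0 among those (would change 0->1): 6 16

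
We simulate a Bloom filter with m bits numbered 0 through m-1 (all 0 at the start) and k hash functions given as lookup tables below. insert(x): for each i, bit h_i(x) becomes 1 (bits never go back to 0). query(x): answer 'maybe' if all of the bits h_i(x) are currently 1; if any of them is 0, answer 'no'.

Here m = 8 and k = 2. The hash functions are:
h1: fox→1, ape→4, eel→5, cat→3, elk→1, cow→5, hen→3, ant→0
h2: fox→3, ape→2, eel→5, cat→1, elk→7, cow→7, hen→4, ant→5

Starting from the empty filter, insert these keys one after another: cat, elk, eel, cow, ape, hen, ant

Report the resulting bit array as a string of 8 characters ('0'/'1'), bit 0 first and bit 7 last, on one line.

Start: bits=00000000
After insert 'cat': sets bits 1 3 -> bits=01010000
After insert 'elk': sets bits 1 7 -> bits=01010001
After insert 'eel': sets bits 5 -> bits=01010101
After insert 'cow': sets bits 5 7 -> bits=01010101
After insert 'ape': sets bits 2 4 -> bits=01111101
After insert 'hen': sets bits 3 4 -> bits=01111101
After insert 'ant': sets bits 0 5 -> bits=11111101

Answer: 11111101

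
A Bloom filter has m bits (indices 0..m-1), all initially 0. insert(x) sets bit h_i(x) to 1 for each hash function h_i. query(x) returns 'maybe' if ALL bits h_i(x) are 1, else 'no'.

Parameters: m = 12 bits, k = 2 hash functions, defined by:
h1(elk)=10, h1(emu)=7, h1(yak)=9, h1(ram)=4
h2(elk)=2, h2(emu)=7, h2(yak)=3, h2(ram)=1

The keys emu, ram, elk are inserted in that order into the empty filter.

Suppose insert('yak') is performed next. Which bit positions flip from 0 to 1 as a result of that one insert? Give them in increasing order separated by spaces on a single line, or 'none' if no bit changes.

Start: bits=000000000000
After insert 'emu': sets bits 7 -> bits=000000010000
After insert 'ram': sets bits 1 4 -> bits=010010010000
After insert 'elk': sets bits 2 10 -> bits=011010010010
insert 'yak' would touch bits 3 9; currently bit3=0, bit9=0
Bits that are 0 among those (would change 0->1): 3 9

Answer: 3 9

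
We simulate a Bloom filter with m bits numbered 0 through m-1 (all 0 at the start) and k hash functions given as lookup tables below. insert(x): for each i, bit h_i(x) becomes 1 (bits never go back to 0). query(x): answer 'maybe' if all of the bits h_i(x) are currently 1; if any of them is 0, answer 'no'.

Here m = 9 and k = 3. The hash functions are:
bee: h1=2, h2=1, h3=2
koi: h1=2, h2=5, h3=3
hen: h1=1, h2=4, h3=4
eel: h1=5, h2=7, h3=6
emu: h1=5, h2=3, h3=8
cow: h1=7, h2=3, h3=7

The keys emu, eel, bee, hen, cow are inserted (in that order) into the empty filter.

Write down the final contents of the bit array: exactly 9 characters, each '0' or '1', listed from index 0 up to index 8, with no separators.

Answer: 011111111

Derivation:
Start: bits=000000000
After insert 'emu': sets bits 3 5 8 -> bits=000101001
After insert 'eel': sets bits 5 6 7 -> bits=000101111
After insert 'bee': sets bits 1 2 -> bits=011101111
After insert 'hen': sets bits 1 4 -> bits=011111111
After insert 'cow': sets bits 3 7 -> bits=011111111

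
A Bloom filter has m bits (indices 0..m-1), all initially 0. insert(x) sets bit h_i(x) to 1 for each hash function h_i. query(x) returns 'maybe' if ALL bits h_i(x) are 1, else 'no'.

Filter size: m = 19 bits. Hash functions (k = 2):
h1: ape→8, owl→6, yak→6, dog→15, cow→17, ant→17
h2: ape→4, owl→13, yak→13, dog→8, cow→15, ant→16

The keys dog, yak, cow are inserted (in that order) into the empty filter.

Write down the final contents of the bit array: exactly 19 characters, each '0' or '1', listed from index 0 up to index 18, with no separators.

Answer: 0000001010000101010

Derivation:
Start: bits=0000000000000000000
After insert 'dog': sets bits 8 15 -> bits=0000000010000001000
After insert 'yak': sets bits 6 13 -> bits=0000001010000101000
After insert 'cow': sets bits 15 17 -> bits=0000001010000101010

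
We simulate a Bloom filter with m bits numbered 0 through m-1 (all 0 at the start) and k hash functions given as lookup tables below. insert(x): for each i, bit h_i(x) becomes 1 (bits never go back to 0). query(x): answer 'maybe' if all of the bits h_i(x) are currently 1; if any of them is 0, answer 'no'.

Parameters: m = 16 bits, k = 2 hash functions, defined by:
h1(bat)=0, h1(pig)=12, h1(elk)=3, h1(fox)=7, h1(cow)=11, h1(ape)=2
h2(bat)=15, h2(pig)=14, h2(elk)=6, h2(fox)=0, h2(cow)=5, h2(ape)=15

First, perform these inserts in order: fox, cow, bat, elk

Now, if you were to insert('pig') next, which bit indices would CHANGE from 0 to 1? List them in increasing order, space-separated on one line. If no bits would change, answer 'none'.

Start: bits=0000000000000000
After insert 'fox': sets bits 0 7 -> bits=1000000100000000
After insert 'cow': sets bits 5 11 -> bits=1000010100010000
After insert 'bat': sets bits 0 15 -> bits=1000010100010001
After insert 'elk': sets bits 3 6 -> bits=1001011100010001
insert 'pig' would touch bits 12 14; currently bit12=0, bit14=0
Bits that are 0 among those (would change 0->1): 12 14

Answer: 12 14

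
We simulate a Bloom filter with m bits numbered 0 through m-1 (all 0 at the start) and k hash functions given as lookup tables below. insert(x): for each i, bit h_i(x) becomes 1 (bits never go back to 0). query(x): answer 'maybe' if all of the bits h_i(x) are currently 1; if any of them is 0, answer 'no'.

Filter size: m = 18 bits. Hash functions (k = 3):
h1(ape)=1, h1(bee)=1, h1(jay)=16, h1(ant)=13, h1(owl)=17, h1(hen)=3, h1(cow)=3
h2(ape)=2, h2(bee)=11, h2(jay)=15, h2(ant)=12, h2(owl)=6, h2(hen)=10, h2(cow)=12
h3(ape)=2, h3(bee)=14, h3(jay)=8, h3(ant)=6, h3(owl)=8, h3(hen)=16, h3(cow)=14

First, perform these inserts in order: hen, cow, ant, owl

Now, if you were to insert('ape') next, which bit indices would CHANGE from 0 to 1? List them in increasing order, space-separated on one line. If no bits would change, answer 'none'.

Answer: 1 2

Derivation:
Start: bits=000000000000000000
After insert 'hen': sets bits 3 10 16 -> bits=000100000010000010
After insert 'cow': sets bits 3 12 14 -> bits=000100000010101010
After insert 'ant': sets bits 6 12 13 -> bits=000100100010111010
After insert 'owl': sets bits 6 8 17 -> bits=000100101010111011
insert 'ape' would touch bits 1 2; currently bit1=0, bit2=0
Bits that are 0 among those (would change 0->1): 1 2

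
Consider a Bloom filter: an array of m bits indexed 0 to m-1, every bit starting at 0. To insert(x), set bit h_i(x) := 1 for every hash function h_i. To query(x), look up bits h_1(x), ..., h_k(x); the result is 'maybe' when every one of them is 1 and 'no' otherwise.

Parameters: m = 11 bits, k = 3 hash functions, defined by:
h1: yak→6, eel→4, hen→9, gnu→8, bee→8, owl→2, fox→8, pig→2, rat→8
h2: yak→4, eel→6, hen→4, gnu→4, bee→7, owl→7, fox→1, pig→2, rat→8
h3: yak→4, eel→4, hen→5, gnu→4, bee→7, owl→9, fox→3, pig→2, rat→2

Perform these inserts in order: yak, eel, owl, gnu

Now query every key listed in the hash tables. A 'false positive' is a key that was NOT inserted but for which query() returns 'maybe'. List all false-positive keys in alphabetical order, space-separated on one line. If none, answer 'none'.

Answer: bee pig rat

Derivation:
Start: bits=00000000000
After insert 'yak': sets bits 4 6 -> bits=00001010000
After insert 'eel': sets bits 4 6 -> bits=00001010000
After insert 'owl': sets bits 2 7 9 -> bits=00101011010
After insert 'gnu': sets bits 4 8 -> bits=00101011110
Not inserted: bee fox hen pig rat — query each against bits=00101011110:
query bee: checks bit7=1, bit8=1 (all 1) -> maybe => FALSE POSITIVE
query fox: checks bit1=0, bit3=0, bit8=1 (has a 0) -> no => not a false positive
query hen: checks bit4=1, bit5=0, bit9=1 (has a 0) -> no => not a false positive
query pig: checks bit2=1 (all 1) -> maybe => FALSE POSITIVE
query rat: checks bit2=1, bit8=1 (all 1) -> maybe => FALSE POSITIVE
False positives (alphabetical): bee pig rat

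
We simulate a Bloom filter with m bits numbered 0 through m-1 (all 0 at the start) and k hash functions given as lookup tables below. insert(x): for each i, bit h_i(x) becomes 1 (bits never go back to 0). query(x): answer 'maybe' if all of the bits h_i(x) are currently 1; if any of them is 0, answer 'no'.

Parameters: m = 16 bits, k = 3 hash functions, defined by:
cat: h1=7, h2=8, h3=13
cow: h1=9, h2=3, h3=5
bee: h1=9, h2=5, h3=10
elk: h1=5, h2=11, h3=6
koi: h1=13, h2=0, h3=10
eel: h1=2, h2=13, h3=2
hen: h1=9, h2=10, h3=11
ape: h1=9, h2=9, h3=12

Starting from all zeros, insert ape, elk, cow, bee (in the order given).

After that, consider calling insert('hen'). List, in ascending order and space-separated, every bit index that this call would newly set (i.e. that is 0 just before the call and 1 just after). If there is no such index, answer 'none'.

Start: bits=0000000000000000
After insert 'ape': sets bits 9 12 -> bits=0000000001001000
After insert 'elk': sets bits 5 6 11 -> bits=0000011001011000
After insert 'cow': sets bits 3 5 9 -> bits=0001011001011000
After insert 'bee': sets bits 5 9 10 -> bits=0001011001111000
insert 'hen' would touch bits 9 10 11; currently bit9=1, bit10=1, bit11=1
Bits that are 0 among those (would change 0->1): none

Answer: none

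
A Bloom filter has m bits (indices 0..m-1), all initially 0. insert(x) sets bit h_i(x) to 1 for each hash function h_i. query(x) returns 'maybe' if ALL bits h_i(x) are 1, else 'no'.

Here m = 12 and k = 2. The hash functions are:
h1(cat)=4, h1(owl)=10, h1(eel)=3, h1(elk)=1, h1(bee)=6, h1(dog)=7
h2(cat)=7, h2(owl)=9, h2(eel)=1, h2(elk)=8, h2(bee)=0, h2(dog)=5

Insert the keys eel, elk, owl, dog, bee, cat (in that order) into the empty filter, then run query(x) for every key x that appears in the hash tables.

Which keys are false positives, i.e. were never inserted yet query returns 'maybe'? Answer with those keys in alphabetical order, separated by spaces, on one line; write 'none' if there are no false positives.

Answer: none

Derivation:
Start: bits=000000000000
After insert 'eel': sets bits 1 3 -> bits=010100000000
After insert 'elk': sets bits 1 8 -> bits=010100001000
After insert 'owl': sets bits 9 10 -> bits=010100001110
After insert 'dog': sets bits 5 7 -> bits=010101011110
After insert 'bee': sets bits 0 6 -> bits=110101111110
After insert 'cat': sets bits 4 7 -> bits=110111111110
Not inserted: (none) — query each against bits=110111111110:
False positives (alphabetical): none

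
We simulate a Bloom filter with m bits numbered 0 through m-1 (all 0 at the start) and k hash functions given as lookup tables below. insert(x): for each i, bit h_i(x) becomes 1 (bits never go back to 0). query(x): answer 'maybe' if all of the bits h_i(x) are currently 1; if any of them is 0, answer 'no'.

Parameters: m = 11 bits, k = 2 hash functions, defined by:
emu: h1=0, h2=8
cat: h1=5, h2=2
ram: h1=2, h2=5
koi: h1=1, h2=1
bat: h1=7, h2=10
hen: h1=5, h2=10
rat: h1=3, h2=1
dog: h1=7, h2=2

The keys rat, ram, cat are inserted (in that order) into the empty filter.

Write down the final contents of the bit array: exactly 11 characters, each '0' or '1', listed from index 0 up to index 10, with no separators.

Start: bits=00000000000
After insert 'rat': sets bits 1 3 -> bits=01010000000
After insert 'ram': sets bits 2 5 -> bits=01110100000
After insert 'cat': sets bits 2 5 -> bits=01110100000

Answer: 01110100000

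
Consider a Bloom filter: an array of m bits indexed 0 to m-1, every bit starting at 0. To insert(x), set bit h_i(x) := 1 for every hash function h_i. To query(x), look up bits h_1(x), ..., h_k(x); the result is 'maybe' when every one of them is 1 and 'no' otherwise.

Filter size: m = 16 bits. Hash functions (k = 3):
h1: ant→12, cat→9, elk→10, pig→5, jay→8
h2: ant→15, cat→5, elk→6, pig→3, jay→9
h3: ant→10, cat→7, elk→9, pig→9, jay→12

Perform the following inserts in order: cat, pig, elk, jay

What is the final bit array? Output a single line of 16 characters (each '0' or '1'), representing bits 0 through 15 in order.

Answer: 0001011111101000

Derivation:
Start: bits=0000000000000000
After insert 'cat': sets bits 5 7 9 -> bits=0000010101000000
After insert 'pig': sets bits 3 5 9 -> bits=0001010101000000
After insert 'elk': sets bits 6 9 10 -> bits=0001011101100000
After insert 'jay': sets bits 8 9 12 -> bits=0001011111101000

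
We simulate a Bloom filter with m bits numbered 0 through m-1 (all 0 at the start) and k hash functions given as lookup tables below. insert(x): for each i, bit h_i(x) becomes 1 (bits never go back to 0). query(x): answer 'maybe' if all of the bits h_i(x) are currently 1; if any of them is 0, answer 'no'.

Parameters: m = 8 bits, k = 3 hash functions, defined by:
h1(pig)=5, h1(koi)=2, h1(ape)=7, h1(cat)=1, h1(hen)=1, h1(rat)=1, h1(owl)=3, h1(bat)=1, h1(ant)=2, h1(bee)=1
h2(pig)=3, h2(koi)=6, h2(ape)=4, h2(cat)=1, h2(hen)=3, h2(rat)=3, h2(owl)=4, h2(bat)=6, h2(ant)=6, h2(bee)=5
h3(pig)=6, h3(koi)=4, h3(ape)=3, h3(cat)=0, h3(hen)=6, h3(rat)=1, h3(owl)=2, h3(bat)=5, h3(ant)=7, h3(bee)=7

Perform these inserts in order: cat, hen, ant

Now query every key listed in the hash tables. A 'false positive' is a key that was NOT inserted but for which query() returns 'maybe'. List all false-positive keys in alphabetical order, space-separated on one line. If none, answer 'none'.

Start: bits=00000000
After insert 'cat': sets bits 0 1 -> bits=11000000
After insert 'hen': sets bits 1 3 6 -> bits=11010010
After insert 'ant': sets bits 2 6 7 -> bits=11110011
Not inserted: ape bat bee koi owl pig rat — query each against bits=11110011:
query ape: checks bit3=1, bit4=0, bit7=1 (has a 0) -> no => not a false positive
query bat: checks bit1=1, bit5=0, bit6=1 (has a 0) -> no => not a false positive
query bee: checks bit1=1, bit5=0, bit7=1 (has a 0) -> no => not a false positive
query koi: checks bit2=1, bit4=0, bit6=1 (has a 0) -> no => not a false positive
query owl: checks bit2=1, bit3=1, bit4=0 (has a 0) -> no => not a false positive
query pig: checks bit3=1, bit5=0, bit6=1 (has a 0) -> no => not a false positive
query rat: checks bit1=1, bit3=1 (all 1) -> maybe => FALSE POSITIVE
False positives (alphabetical): rat

Answer: rat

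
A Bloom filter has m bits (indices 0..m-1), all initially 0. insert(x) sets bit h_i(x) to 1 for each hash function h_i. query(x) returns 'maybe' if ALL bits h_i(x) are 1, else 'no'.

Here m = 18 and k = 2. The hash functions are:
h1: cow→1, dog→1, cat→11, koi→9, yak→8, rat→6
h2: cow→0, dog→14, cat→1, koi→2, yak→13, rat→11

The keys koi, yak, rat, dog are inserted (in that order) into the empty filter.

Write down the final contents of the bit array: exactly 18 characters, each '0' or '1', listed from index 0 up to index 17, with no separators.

Start: bits=000000000000000000
After insert 'koi': sets bits 2 9 -> bits=001000000100000000
After insert 'yak': sets bits 8 13 -> bits=001000001100010000
After insert 'rat': sets bits 6 11 -> bits=001000101101010000
After insert 'dog': sets bits 1 14 -> bits=011000101101011000

Answer: 011000101101011000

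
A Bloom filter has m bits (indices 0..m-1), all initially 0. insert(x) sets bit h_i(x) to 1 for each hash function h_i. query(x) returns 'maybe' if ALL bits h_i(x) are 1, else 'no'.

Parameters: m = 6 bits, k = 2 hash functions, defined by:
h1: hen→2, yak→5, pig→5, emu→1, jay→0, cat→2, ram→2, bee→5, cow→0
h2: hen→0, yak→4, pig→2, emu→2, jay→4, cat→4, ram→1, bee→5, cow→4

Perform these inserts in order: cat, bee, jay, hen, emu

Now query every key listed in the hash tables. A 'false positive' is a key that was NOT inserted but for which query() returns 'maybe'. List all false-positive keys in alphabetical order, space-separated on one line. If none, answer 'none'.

Answer: cow pig ram yak

Derivation:
Start: bits=000000
After insert 'cat': sets bits 2 4 -> bits=001010
After insert 'bee': sets bits 5 -> bits=001011
After insert 'jay': sets bits 0 4 -> bits=101011
After insert 'hen': sets bits 0 2 -> bits=101011
After insert 'emu': sets bits 1 2 -> bits=111011
Not inserted: cow pig ram yak — query each against bits=111011:
query cow: checks bit0=1, bit4=1 (all 1) -> maybe => FALSE POSITIVE
query pig: checks bit2=1, bit5=1 (all 1) -> maybe => FALSE POSITIVE
query ram: checks bit1=1, bit2=1 (all 1) -> maybe => FALSE POSITIVE
query yak: checks bit4=1, bit5=1 (all 1) -> maybe => FALSE POSITIVE
False positives (alphabetical): cow pig ram yak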